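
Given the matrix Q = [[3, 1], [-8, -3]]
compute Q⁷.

[[3, 1], [-8, -3]]

Q² = I (check: tr Q = 0 and det Q = -1), so Q⁷ = Q since 7 is odd.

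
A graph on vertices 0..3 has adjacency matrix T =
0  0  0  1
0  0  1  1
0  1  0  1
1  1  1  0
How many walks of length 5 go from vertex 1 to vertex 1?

The number of length-5 walks from vertex 1 to vertex 1 is entry (1,1) of T⁵, where T is the adjacency matrix.
T² = [[1, 1, 1, 0], [1, 2, 1, 1], [1, 1, 2, 1], [0, 1, 1, 3]]
T³ = [[0, 1, 1, 3], [1, 2, 3, 4], [1, 3, 2, 4], [3, 4, 4, 2]]
T⁴ = [[3, 4, 4, 2], [4, 7, 6, 6], [4, 6, 7, 6], [2, 6, 6, 11]]
T⁵ = [[2, 6, 6, 11], [6, 12, 13, 17], [6, 13, 12, 17], [11, 17, 17, 14]]

12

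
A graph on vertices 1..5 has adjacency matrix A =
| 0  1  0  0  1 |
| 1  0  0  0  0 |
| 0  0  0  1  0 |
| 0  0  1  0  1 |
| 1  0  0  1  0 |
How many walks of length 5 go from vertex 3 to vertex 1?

The number of length-5 walks from vertex 3 to vertex 1 is entry (3,1) of A⁵, where A is the adjacency matrix.
A² = [[2, 0, 0, 1, 0], [0, 1, 0, 0, 1], [0, 0, 1, 0, 1], [1, 0, 0, 2, 0], [0, 1, 1, 0, 2]]
A³ = [[0, 2, 1, 0, 3], [2, 0, 0, 1, 0], [1, 0, 0, 2, 0], [0, 1, 2, 0, 3], [3, 0, 0, 3, 0]]
A⁴ = [[5, 0, 0, 4, 0], [0, 2, 1, 0, 3], [0, 1, 2, 0, 3], [4, 0, 0, 5, 0], [0, 3, 3, 0, 6]]
A⁵ = [[0, 5, 4, 0, 9], [5, 0, 0, 4, 0], [4, 0, 0, 5, 0], [0, 4, 5, 0, 9], [9, 0, 0, 9, 0]]

4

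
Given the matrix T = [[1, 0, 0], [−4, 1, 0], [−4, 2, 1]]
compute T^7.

T = I + N where N = [[0, 0, 0], [−4, 0, 0], [−4, 2, 0]] is strictly lower-triangular, so N^3 = 0.
(I + N)^7 = I + 7·N + 21·N^2 = [[1, 0, 0], [−28, 1, 0], [−196, 14, 1]].

[[1, 0, 0], [−28, 1, 0], [−196, 14, 1]]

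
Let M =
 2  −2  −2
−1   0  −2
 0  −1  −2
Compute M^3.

M^2 = [[6, −2, 4], [−2, 4, 6], [1, 2, 6]]
M^3 = [[14, −16, −16], [−8, −2, −16], [0, −8, −18]]

[[14, −16, −16], [−8, −2, −16], [0, −8, −18]]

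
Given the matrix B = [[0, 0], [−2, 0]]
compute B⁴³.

[[0, 0], [0, 0]]

B is strictly triangular, hence nilpotent: B² = 0, so B⁴³ = 0.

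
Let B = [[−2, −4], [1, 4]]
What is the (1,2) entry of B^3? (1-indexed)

−32

B^2 = [[0, −8], [2, 12]]
B^3 = [[−8, −32], [8, 40]]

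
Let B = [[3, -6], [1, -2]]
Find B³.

[[3, -6], [1, -2]]

B² = B (a projection; rank 1, trace 1), so B³ = B.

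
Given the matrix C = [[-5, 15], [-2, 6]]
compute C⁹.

C² = C (a projection; rank 1, trace 1), so C⁹ = C.

[[-5, 15], [-2, 6]]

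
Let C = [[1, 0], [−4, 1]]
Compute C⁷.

C = I + N where N = [[0, 0], [−4, 0]] is strictly lower-triangular, so N² = 0.
(I + N)⁷ = I + 7·N = [[1, 0], [−28, 1]].

[[1, 0], [−28, 1]]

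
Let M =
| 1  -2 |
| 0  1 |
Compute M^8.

M = I + N where N = [[0, -2], [0, 0]] is strictly upper-triangular, so N^2 = 0.
(I + N)^8 = I + 8·N = [[1, -16], [0, 1]].

[[1, -16], [0, 1]]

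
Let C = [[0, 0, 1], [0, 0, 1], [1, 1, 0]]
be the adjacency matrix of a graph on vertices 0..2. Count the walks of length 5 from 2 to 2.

0

The number of length-5 walks from vertex 2 to vertex 2 is entry (2,2) of C^5, where C is the adjacency matrix.
C^2 = [[1, 1, 0], [1, 1, 0], [0, 0, 2]]
C^3 = [[0, 0, 2], [0, 0, 2], [2, 2, 0]]
C^4 = [[2, 2, 0], [2, 2, 0], [0, 0, 4]]
C^5 = [[0, 0, 4], [0, 0, 4], [4, 4, 0]]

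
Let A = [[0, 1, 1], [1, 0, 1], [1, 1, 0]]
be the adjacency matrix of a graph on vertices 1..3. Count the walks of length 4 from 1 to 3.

The number of length-4 walks from vertex 1 to vertex 3 is entry (1,3) of A⁴, where A is the adjacency matrix.
A² = [[2, 1, 1], [1, 2, 1], [1, 1, 2]]
A³ = [[2, 3, 3], [3, 2, 3], [3, 3, 2]]
A⁴ = [[6, 5, 5], [5, 6, 5], [5, 5, 6]]

5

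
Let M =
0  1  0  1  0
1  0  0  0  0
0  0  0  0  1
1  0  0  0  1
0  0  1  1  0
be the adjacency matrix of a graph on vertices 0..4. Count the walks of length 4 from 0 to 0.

5

The number of length-4 walks from vertex 0 to vertex 0 is entry (0,0) of M⁴, where M is the adjacency matrix.
M² = [[2, 0, 0, 0, 1], [0, 1, 0, 1, 0], [0, 0, 1, 1, 0], [0, 1, 1, 2, 0], [1, 0, 0, 0, 2]]
M³ = [[0, 2, 1, 3, 0], [2, 0, 0, 0, 1], [1, 0, 0, 0, 2], [3, 0, 0, 0, 3], [0, 1, 2, 3, 0]]
M⁴ = [[5, 0, 0, 0, 4], [0, 2, 1, 3, 0], [0, 1, 2, 3, 0], [0, 3, 3, 6, 0], [4, 0, 0, 0, 5]]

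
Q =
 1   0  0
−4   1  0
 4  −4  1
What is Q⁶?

[[1, 0, 0], [−24, 1, 0], [264, −24, 1]]

Q = I + N where N = [[0, 0, 0], [−4, 0, 0], [4, −4, 0]] is strictly lower-triangular, so N³ = 0.
(I + N)⁶ = I + 6·N + 15·N² = [[1, 0, 0], [−24, 1, 0], [264, −24, 1]].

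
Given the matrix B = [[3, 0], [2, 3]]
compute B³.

B² = [[9, 0], [12, 9]]
B³ = [[27, 0], [54, 27]]

[[27, 0], [54, 27]]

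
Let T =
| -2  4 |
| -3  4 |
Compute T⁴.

[[16, -32], [24, -32]]

T² = [[-8, 8], [-6, 4]]
T³ = [[-8, 0], [0, -8]]
T⁴ = [[16, -32], [24, -32]]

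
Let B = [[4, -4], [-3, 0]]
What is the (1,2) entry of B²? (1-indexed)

-16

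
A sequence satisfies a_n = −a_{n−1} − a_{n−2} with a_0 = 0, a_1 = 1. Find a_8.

With companion matrix Q = [[−1, −1], [1, 0]], [a_n, a_{n−1}]ᵀ = Q·[a_{n−1}, a_{n−2}]ᵀ, so [a_8, a_7]ᵀ = Q⁷·[a_1, a_0]ᵀ.
Q⁷ = [[−1, −1], [1, 0]], giving [a_8, a_7]ᵀ = [[−1], [1]].

−1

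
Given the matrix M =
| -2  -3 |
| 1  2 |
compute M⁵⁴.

M² = I (check: tr M = 0 and det M = -1), so M⁵⁴ = I since 54 is even.

[[1, 0], [0, 1]]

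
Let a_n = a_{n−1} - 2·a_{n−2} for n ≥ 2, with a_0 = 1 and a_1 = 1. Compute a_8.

-17

With companion matrix T = [[1, -2], [1, 0]], [a_n, a_{n−1}]ᵀ = T·[a_{n−1}, a_{n−2}]ᵀ, so [a_8, a_7]ᵀ = T^7·[a_1, a_0]ᵀ.
T^7 = [[-3, -14], [7, -10]], giving [a_8, a_7]ᵀ = [[-17], [-3]].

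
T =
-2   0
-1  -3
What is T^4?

[[16, 0], [65, 81]]

tr T = -5 and det T = 6, so the characteristic polynomial is λ² − (-5)λ + (6) with roots -3 and -2.
Eigenvectors give P = [[0, -1], [-1, 1]] with P⁻¹ = [[-1, -1], [-1, 0]], and T = P·diag(-3, -2)·P⁻¹.
Then T^4 = P·diag(81, 16)·P⁻¹ = [[0, -16], [-81, 16]] · [[-1, -1], [-1, 0]] = [[16, 0], [65, 81]].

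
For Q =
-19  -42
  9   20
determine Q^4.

[[-89, -210], [45, 106]]

tr Q = 1 and det Q = -2, so the characteristic polynomial is λ² − (1)λ + (-2) with roots -1 and 2.
Eigenvectors give P = [[-7, -2], [3, 1]] with P⁻¹ = [[-1, -2], [3, 7]], and Q = P·diag(-1, 2)·P⁻¹.
Then Q^4 = P·diag(1, 16)·P⁻¹ = [[-7, -32], [3, 16]] · [[-1, -2], [3, 7]] = [[-89, -210], [45, 106]].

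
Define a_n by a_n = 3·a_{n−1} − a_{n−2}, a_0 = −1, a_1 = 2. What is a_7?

With companion matrix C = [[3, −1], [1, 0]], [a_n, a_{n−1}]ᵀ = C·[a_{n−1}, a_{n−2}]ᵀ, so [a_7, a_6]ᵀ = C⁶·[a_1, a_0]ᵀ.
C⁶ = [[377, −144], [144, −55]], giving [a_7, a_6]ᵀ = [[898], [343]].

898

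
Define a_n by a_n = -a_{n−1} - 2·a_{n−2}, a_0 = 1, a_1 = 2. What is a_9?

With companion matrix T = [[-1, -2], [1, 0]], [a_n, a_{n−1}]ᵀ = T·[a_{n−1}, a_{n−2}]ᵀ, so [a_9, a_8]ᵀ = T⁸·[a_1, a_0]ᵀ.
T⁸ = [[-17, -6], [3, -14]], giving [a_9, a_8]ᵀ = [[-40], [-8]].

-40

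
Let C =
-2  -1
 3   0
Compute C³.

C² = [[1, 2], [-6, -3]]
C³ = [[4, -1], [3, 6]]

[[4, -1], [3, 6]]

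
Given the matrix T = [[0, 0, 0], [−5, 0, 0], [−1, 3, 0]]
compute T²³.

T is strictly triangular, hence nilpotent: T³ = 0, so T²³ = 0.

[[0, 0, 0], [0, 0, 0], [0, 0, 0]]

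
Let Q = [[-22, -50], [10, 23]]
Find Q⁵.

[[-1132, -2750], [550, 1343]]

tr Q = 1 and det Q = -6, so the characteristic polynomial is λ² − (1)λ + (-6) with roots 3 and -2.
Eigenvectors give P = [[-2, 5], [1, -2]] with P⁻¹ = [[2, 5], [1, 2]], and Q = P·diag(3, -2)·P⁻¹.
Then Q⁵ = P·diag(243, -32)·P⁻¹ = [[-486, -160], [243, 64]] · [[2, 5], [1, 2]] = [[-1132, -2750], [550, 1343]].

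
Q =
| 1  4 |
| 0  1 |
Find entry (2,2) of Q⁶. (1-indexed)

1

Q = I + N where N = [[0, 4], [0, 0]] is strictly upper-triangular, so N² = 0.
(I + N)⁶ = I + 6·N = [[1, 24], [0, 1]].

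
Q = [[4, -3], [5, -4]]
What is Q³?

Q² = I (check: tr Q = 0 and det Q = -1), so Q³ = Q since 3 is odd.

[[4, -3], [5, -4]]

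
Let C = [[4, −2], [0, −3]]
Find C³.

[[64, −26], [0, −27]]

C² = [[16, −2], [0, 9]]
C³ = [[64, −26], [0, −27]]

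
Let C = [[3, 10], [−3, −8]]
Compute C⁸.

[[−31269, −63050], [18915, 38086]]

tr C = −5 and det C = 6, so the characteristic polynomial is λ² − (−5)λ + (6) with roots −2 and −3.
Eigenvectors give P = [[−2, −5], [1, 3]] with P⁻¹ = [[−3, −5], [1, 2]], and C = P·diag(−2, −3)·P⁻¹.
Then C⁸ = P·diag(256, 6561)·P⁻¹ = [[−512, −32805], [256, 19683]] · [[−3, −5], [1, 2]] = [[−31269, −63050], [18915, 38086]].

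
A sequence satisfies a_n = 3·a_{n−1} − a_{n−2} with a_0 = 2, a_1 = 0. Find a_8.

With companion matrix Q = [[3, −1], [1, 0]], [a_n, a_{n−1}]ᵀ = Q·[a_{n−1}, a_{n−2}]ᵀ, so [a_8, a_7]ᵀ = Q⁷·[a_1, a_0]ᵀ.
Q⁷ = [[987, −377], [377, −144]], giving [a_8, a_7]ᵀ = [[−754], [−288]].

−754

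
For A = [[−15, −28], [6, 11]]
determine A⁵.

[[−1695, −3388], [726, 1451]]

tr A = −4 and det A = 3, so the characteristic polynomial is λ² − (−4)λ + (3) with roots −1 and −3.
Eigenvectors give P = [[−2, 7], [1, −3]] with P⁻¹ = [[3, 7], [1, 2]], and A = P·diag(−1, −3)·P⁻¹.
Then A⁵ = P·diag(−1, −243)·P⁻¹ = [[2, −1701], [−1, 729]] · [[3, 7], [1, 2]] = [[−1695, −3388], [726, 1451]].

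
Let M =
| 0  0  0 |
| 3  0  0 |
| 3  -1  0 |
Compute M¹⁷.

M is strictly triangular, hence nilpotent: M³ = 0, so M¹⁷ = 0.

[[0, 0, 0], [0, 0, 0], [0, 0, 0]]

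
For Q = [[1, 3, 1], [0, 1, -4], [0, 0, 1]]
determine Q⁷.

Q = I + N where N = [[0, 3, 1], [0, 0, -4], [0, 0, 0]] is strictly upper-triangular, so N³ = 0.
(I + N)⁷ = I + 7·N + 21·N² = [[1, 21, -245], [0, 1, -28], [0, 0, 1]].

[[1, 21, -245], [0, 1, -28], [0, 0, 1]]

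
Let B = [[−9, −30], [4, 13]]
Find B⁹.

tr B = 4 and det B = 3, so the characteristic polynomial is λ² − (4)λ + (3) with roots 3 and 1.
Eigenvectors give P = [[−5, −3], [2, 1]] with P⁻¹ = [[1, 3], [−2, −5]], and B = P·diag(3, 1)·P⁻¹.
Then B⁹ = P·diag(19683, 1)·P⁻¹ = [[−98415, −3], [39366, 1]] · [[1, 3], [−2, −5]] = [[−98409, −295230], [39364, 118093]].

[[−98409, −295230], [39364, 118093]]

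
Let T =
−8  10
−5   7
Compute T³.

tr T = −1 and det T = −6, so the characteristic polynomial is λ² − (−1)λ + (−6) with roots −3 and 2.
Eigenvectors give P = [[2, −1], [1, −1]] with P⁻¹ = [[1, −1], [1, −2]], and T = P·diag(−3, 2)·P⁻¹.
Then T³ = P·diag(−27, 8)·P⁻¹ = [[−54, −8], [−27, −8]] · [[1, −1], [1, −2]] = [[−62, 70], [−35, 43]].

[[−62, 70], [−35, 43]]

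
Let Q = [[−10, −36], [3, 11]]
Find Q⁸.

tr Q = 1 and det Q = −2, so the characteristic polynomial is λ² − (1)λ + (−2) with roots −1 and 2.
Eigenvectors give P = [[4, −3], [−1, 1]] with P⁻¹ = [[1, 3], [1, 4]], and Q = P·diag(−1, 2)·P⁻¹.
Then Q⁸ = P·diag(1, 256)·P⁻¹ = [[4, −768], [−1, 256]] · [[1, 3], [1, 4]] = [[−764, −3060], [255, 1021]].

[[−764, −3060], [255, 1021]]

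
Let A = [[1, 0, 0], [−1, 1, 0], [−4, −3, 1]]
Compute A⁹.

[[1, 0, 0], [−9, 1, 0], [72, −27, 1]]

A = I + N where N = [[0, 0, 0], [−1, 0, 0], [−4, −3, 0]] is strictly lower-triangular, so N³ = 0.
(I + N)⁹ = I + 9·N + 36·N² = [[1, 0, 0], [−9, 1, 0], [72, −27, 1]].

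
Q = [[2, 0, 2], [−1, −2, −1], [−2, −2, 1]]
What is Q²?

[[0, −4, 6], [2, 6, −1], [−4, 2, −1]]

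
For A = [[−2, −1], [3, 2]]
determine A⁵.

[[−2, −1], [3, 2]]

A² = I (check: tr A = 0 and det A = −1), so A⁵ = A since 5 is odd.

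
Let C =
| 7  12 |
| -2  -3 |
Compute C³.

tr C = 4 and det C = 3, so the characteristic polynomial is λ² − (4)λ + (3) with roots 3 and 1.
Eigenvectors give P = [[3, -2], [-1, 1]] with P⁻¹ = [[1, 2], [1, 3]], and C = P·diag(3, 1)·P⁻¹.
Then C³ = P·diag(27, 1)·P⁻¹ = [[81, -2], [-27, 1]] · [[1, 2], [1, 3]] = [[79, 156], [-26, -51]].

[[79, 156], [-26, -51]]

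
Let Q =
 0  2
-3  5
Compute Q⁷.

tr Q = 5 and det Q = 6, so the characteristic polynomial is λ² − (5)λ + (6) with roots 2 and 3.
Eigenvectors give P = [[1, 2], [1, 3]] with P⁻¹ = [[3, -2], [-1, 1]], and Q = P·diag(2, 3)·P⁻¹.
Then Q⁷ = P·diag(128, 2187)·P⁻¹ = [[128, 4374], [128, 6561]] · [[3, -2], [-1, 1]] = [[-3990, 4118], [-6177, 6305]].

[[-3990, 4118], [-6177, 6305]]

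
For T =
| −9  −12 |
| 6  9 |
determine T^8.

[[6561, 0], [0, 6561]]

tr T = 0 and det T = −9, so the characteristic polynomial is λ² − (0)λ + (−9) with roots −3 and 3.
Eigenvectors give P = [[2, −1], [−1, 1]] with P⁻¹ = [[1, 1], [1, 2]], and T = P·diag(−3, 3)·P⁻¹.
Then T^8 = P·diag(6561, 6561)·P⁻¹ = [[13122, −6561], [−6561, 6561]] · [[1, 1], [1, 2]] = [[6561, 0], [0, 6561]].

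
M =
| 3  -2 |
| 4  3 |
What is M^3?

M^2 = [[1, -12], [24, 1]]
M^3 = [[-45, -38], [76, -45]]

[[-45, -38], [76, -45]]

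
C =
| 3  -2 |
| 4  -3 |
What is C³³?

C² = I (check: tr C = 0 and det C = -1), so C³³ = C since 33 is odd.

[[3, -2], [4, -3]]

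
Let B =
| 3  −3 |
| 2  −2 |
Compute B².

B² = B (a projection; rank 1, trace 1), so B² = B.

[[3, −3], [2, −2]]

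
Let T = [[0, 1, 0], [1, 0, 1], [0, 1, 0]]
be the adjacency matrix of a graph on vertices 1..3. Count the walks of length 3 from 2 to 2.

0

The number of length-3 walks from vertex 2 to vertex 2 is entry (2,2) of T^3, where T is the adjacency matrix.
T^2 = [[1, 0, 1], [0, 2, 0], [1, 0, 1]]
T^3 = [[0, 2, 0], [2, 0, 2], [0, 2, 0]]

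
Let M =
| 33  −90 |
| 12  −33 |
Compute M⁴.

tr M = 0 and det M = −9, so the characteristic polynomial is λ² − (0)λ + (−9) with roots −3 and 3.
Eigenvectors give P = [[−5, −3], [−2, −1]] with P⁻¹ = [[1, −3], [−2, 5]], and M = P·diag(−3, 3)·P⁻¹.
Then M⁴ = P·diag(81, 81)·P⁻¹ = [[−405, −243], [−162, −81]] · [[1, −3], [−2, 5]] = [[81, 0], [0, 81]].

[[81, 0], [0, 81]]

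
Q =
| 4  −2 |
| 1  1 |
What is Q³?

Q² = [[14, −10], [5, −1]]
Q³ = [[46, −38], [19, −11]]

[[46, −38], [19, −11]]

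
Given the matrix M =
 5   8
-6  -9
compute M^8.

[[-19679, -26240], [19680, 26241]]

tr M = -4 and det M = 3, so the characteristic polynomial is λ² − (-4)λ + (3) with roots -3 and -1.
Eigenvectors give P = [[-1, -4], [1, 3]] with P⁻¹ = [[3, 4], [-1, -1]], and M = P·diag(-3, -1)·P⁻¹.
Then M^8 = P·diag(6561, 1)·P⁻¹ = [[-6561, -4], [6561, 3]] · [[3, 4], [-1, -1]] = [[-19679, -26240], [19680, 26241]].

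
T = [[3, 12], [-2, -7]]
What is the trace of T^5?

tr T = -4 and det T = 3, so the characteristic polynomial is λ² − (-4)λ + (3) with roots -1 and -3.
Eigenvectors give P = [[-3, 2], [1, -1]] with P⁻¹ = [[-1, -2], [-1, -3]], and T = P·diag(-1, -3)·P⁻¹.
Then T^5 = P·diag(-1, -243)·P⁻¹ = [[3, -486], [-1, 243]] · [[-1, -2], [-1, -3]] = [[483, 1452], [-242, -727]].

-244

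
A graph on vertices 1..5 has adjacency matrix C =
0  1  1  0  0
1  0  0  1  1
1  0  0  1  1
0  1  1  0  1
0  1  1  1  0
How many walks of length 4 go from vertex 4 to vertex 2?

The number of length-4 walks from vertex 4 to vertex 2 is entry (4,2) of C⁴, where C is the adjacency matrix.
C² = [[2, 0, 0, 2, 2], [0, 3, 3, 1, 1], [0, 3, 3, 1, 1], [2, 1, 1, 3, 2], [2, 1, 1, 2, 3]]
C³ = [[0, 6, 6, 2, 2], [6, 2, 2, 7, 7], [6, 2, 2, 7, 7], [2, 7, 7, 4, 5], [2, 7, 7, 5, 4]]
C⁴ = [[12, 4, 4, 14, 14], [4, 20, 20, 11, 11], [4, 20, 20, 11, 11], [14, 11, 11, 19, 18], [14, 11, 11, 18, 19]]

11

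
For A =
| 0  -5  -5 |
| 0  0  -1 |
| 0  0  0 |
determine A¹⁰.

A is strictly triangular, hence nilpotent: A³ = 0, so A¹⁰ = 0.

[[0, 0, 0], [0, 0, 0], [0, 0, 0]]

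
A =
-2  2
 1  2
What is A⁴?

[[36, 0], [0, 36]]

A² = [[6, 0], [0, 6]]
A³ = [[-12, 12], [6, 12]]
A⁴ = [[36, 0], [0, 36]]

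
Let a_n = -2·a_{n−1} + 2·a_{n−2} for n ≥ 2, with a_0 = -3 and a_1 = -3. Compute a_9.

With companion matrix Q = [[-2, 2], [1, 0]], [a_n, a_{n−1}]ᵀ = Q·[a_{n−1}, a_{n−2}]ᵀ, so [a_9, a_8]ᵀ = Q⁸·[a_1, a_0]ᵀ.
Q⁸ = [[2448, -1792], [-896, 656]], giving [a_9, a_8]ᵀ = [[-1968], [720]].

-1968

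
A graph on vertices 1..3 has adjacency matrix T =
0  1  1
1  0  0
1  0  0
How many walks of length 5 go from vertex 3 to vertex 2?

The number of length-5 walks from vertex 3 to vertex 2 is entry (3,2) of T⁵, where T is the adjacency matrix.
T² = [[2, 0, 0], [0, 1, 1], [0, 1, 1]]
T³ = [[0, 2, 2], [2, 0, 0], [2, 0, 0]]
T⁴ = [[4, 0, 0], [0, 2, 2], [0, 2, 2]]
T⁵ = [[0, 4, 4], [4, 0, 0], [4, 0, 0]]

0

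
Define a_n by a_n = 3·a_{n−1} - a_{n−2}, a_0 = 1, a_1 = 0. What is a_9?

-987

With companion matrix Q = [[3, -1], [1, 0]], [a_n, a_{n−1}]ᵀ = Q·[a_{n−1}, a_{n−2}]ᵀ, so [a_9, a_8]ᵀ = Q^8·[a_1, a_0]ᵀ.
Q^8 = [[2584, -987], [987, -377]], giving [a_9, a_8]ᵀ = [[-987], [-377]].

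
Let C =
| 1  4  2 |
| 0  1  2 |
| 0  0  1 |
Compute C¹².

[[1, 48, 552], [0, 1, 24], [0, 0, 1]]

C = I + N where N = [[0, 4, 2], [0, 0, 2], [0, 0, 0]] is strictly upper-triangular, so N³ = 0.
(I + N)¹² = I + 12·N + 66·N² = [[1, 48, 552], [0, 1, 24], [0, 0, 1]].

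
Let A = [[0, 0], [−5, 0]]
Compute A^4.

A is strictly triangular, hence nilpotent: A^2 = 0, so A^4 = 0.

[[0, 0], [0, 0]]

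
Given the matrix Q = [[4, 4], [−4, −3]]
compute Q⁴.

Q² = [[0, 4], [−4, −7]]
Q³ = [[−16, −12], [12, 5]]
Q⁴ = [[−16, −28], [28, 33]]

[[−16, −28], [28, 33]]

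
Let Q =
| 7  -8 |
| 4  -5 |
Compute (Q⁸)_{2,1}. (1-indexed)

tr Q = 2 and det Q = -3, so the characteristic polynomial is λ² − (2)λ + (-3) with roots -1 and 3.
Eigenvectors give P = [[-1, 2], [-1, 1]] with P⁻¹ = [[1, -2], [1, -1]], and Q = P·diag(-1, 3)·P⁻¹.
Then Q⁸ = P·diag(1, 6561)·P⁻¹ = [[-1, 13122], [-1, 6561]] · [[1, -2], [1, -1]] = [[13121, -13120], [6560, -6559]].

6560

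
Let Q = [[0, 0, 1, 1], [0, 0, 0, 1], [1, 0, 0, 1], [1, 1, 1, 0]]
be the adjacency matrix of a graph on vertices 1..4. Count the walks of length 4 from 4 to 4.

11

The number of length-4 walks from vertex 4 to vertex 4 is entry (4,4) of Q^4, where Q is the adjacency matrix.
Q^2 = [[2, 1, 1, 1], [1, 1, 1, 0], [1, 1, 2, 1], [1, 0, 1, 3]]
Q^3 = [[2, 1, 3, 4], [1, 0, 1, 3], [3, 1, 2, 4], [4, 3, 4, 2]]
Q^4 = [[7, 4, 6, 6], [4, 3, 4, 2], [6, 4, 7, 6], [6, 2, 6, 11]]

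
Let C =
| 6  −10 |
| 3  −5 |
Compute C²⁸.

C² = C (a projection; rank 1, trace 1), so C²⁸ = C.

[[6, −10], [3, −5]]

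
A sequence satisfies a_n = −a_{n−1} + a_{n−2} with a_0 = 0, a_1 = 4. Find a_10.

−220

With companion matrix M = [[−1, 1], [1, 0]], [a_n, a_{n−1}]ᵀ = M·[a_{n−1}, a_{n−2}]ᵀ, so [a_10, a_9]ᵀ = M^9·[a_1, a_0]ᵀ.
M^9 = [[−55, 34], [34, −21]], giving [a_10, a_9]ᵀ = [[−220], [136]].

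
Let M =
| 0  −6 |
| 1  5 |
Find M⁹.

[[−37830, −115026], [19171, 58025]]

tr M = 5 and det M = 6, so the characteristic polynomial is λ² − (5)λ + (6) with roots 2 and 3.
Eigenvectors give P = [[−3, −2], [1, 1]] with P⁻¹ = [[−1, −2], [1, 3]], and M = P·diag(2, 3)·P⁻¹.
Then M⁹ = P·diag(512, 19683)·P⁻¹ = [[−1536, −39366], [512, 19683]] · [[−1, −2], [1, 3]] = [[−37830, −115026], [19171, 58025]].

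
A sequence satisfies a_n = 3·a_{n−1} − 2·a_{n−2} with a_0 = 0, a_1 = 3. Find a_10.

With companion matrix Q = [[3, −2], [1, 0]], [a_n, a_{n−1}]ᵀ = Q·[a_{n−1}, a_{n−2}]ᵀ, so [a_10, a_9]ᵀ = Q⁹·[a_1, a_0]ᵀ.
Q⁹ = [[1023, −1022], [511, −510]], giving [a_10, a_9]ᵀ = [[3069], [1533]].

3069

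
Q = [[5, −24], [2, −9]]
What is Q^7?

[[6557, −26232], [2186, −8745]]

tr Q = −4 and det Q = 3, so the characteristic polynomial is λ² − (−4)λ + (3) with roots −3 and −1.
Eigenvectors give P = [[−3, 4], [−1, 1]] with P⁻¹ = [[1, −4], [1, −3]], and Q = P·diag(−3, −1)·P⁻¹.
Then Q^7 = P·diag(−2187, −1)·P⁻¹ = [[6561, −4], [2187, −1]] · [[1, −4], [1, −3]] = [[6557, −26232], [2186, −8745]].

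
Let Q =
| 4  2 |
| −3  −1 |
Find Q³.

tr Q = 3 and det Q = 2, so the characteristic polynomial is λ² − (3)λ + (2) with roots 2 and 1.
Eigenvectors give P = [[−1, −2], [1, 3]] with P⁻¹ = [[−3, −2], [1, 1]], and Q = P·diag(2, 1)·P⁻¹.
Then Q³ = P·diag(8, 1)·P⁻¹ = [[−8, −2], [8, 3]] · [[−3, −2], [1, 1]] = [[22, 14], [−21, −13]].

[[22, 14], [−21, −13]]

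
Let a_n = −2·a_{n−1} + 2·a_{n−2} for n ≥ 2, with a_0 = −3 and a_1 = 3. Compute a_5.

228

With companion matrix M = [[−2, 2], [1, 0]], [a_n, a_{n−1}]ᵀ = M·[a_{n−1}, a_{n−2}]ᵀ, so [a_5, a_4]ᵀ = M^4·[a_1, a_0]ᵀ.
M^4 = [[44, −32], [−16, 12]], giving [a_5, a_4]ᵀ = [[228], [−84]].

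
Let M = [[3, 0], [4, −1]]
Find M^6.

[[729, 0], [728, 1]]

tr M = 2 and det M = −3, so the characteristic polynomial is λ² − (2)λ + (−3) with roots 3 and −1.
Eigenvectors give P = [[1, 0], [1, −1]] with P⁻¹ = [[1, 0], [1, −1]], and M = P·diag(3, −1)·P⁻¹.
Then M^6 = P·diag(729, 1)·P⁻¹ = [[729, 0], [729, −1]] · [[1, 0], [1, −1]] = [[729, 0], [728, 1]].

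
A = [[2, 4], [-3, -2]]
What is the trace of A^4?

A^2 = [[-8, 0], [0, -8]]
A^3 = [[-16, -32], [24, 16]]
A^4 = [[64, 0], [0, 64]]

128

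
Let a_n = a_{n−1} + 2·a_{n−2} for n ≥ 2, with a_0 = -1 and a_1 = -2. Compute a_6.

-64

With companion matrix B = [[1, 2], [1, 0]], [a_n, a_{n−1}]ᵀ = B·[a_{n−1}, a_{n−2}]ᵀ, so [a_6, a_5]ᵀ = B⁵·[a_1, a_0]ᵀ.
B⁵ = [[21, 22], [11, 10]], giving [a_6, a_5]ᵀ = [[-64], [-32]].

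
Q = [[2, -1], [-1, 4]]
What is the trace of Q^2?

22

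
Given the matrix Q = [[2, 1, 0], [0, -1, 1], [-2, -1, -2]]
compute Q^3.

Q^2 = [[4, 1, 1], [-2, 0, -3], [0, 1, 3]]
Q^3 = [[6, 2, -1], [2, 1, 6], [-6, -4, -5]]

[[6, 2, -1], [2, 1, 6], [-6, -4, -5]]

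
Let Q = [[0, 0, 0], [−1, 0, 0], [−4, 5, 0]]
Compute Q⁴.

[[0, 0, 0], [0, 0, 0], [0, 0, 0]]

Q is strictly triangular, hence nilpotent: Q³ = 0, so Q⁴ = 0.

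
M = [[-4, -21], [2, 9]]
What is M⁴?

tr M = 5 and det M = 6, so the characteristic polynomial is λ² − (5)λ + (6) with roots 2 and 3.
Eigenvectors give P = [[7, -3], [-2, 1]] with P⁻¹ = [[1, 3], [2, 7]], and M = P·diag(2, 3)·P⁻¹.
Then M⁴ = P·diag(16, 81)·P⁻¹ = [[112, -243], [-32, 81]] · [[1, 3], [2, 7]] = [[-374, -1365], [130, 471]].

[[-374, -1365], [130, 471]]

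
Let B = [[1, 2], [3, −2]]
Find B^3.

B^2 = [[7, −2], [−3, 10]]
B^3 = [[1, 18], [27, −26]]

[[1, 18], [27, −26]]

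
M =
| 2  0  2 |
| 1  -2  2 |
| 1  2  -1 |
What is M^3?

M^2 = [[6, 4, 2], [2, 8, -4], [3, -6, 7]]
M^3 = [[18, -4, 18], [8, -24, 24], [7, 26, -13]]

[[18, -4, 18], [8, -24, 24], [7, 26, -13]]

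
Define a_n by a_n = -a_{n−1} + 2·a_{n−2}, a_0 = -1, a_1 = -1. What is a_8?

-1

With companion matrix T = [[-1, 2], [1, 0]], [a_n, a_{n−1}]ᵀ = T·[a_{n−1}, a_{n−2}]ᵀ, so [a_8, a_7]ᵀ = T⁷·[a_1, a_0]ᵀ.
T⁷ = [[-85, 86], [43, -42]], giving [a_8, a_7]ᵀ = [[-1], [-1]].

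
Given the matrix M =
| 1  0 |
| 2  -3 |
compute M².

[[1, 0], [-4, 9]]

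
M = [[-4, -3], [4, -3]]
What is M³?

M² = [[4, 21], [-28, -3]]
M³ = [[68, -75], [100, 93]]

[[68, -75], [100, 93]]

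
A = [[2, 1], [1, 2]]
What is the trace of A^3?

A^2 = [[5, 4], [4, 5]]
A^3 = [[14, 13], [13, 14]]

28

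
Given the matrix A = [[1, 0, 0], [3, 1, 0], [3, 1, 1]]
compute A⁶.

[[1, 0, 0], [18, 1, 0], [63, 6, 1]]

A = I + N where N = [[0, 0, 0], [3, 0, 0], [3, 1, 0]] is strictly lower-triangular, so N³ = 0.
(I + N)⁶ = I + 6·N + 15·N² = [[1, 0, 0], [18, 1, 0], [63, 6, 1]].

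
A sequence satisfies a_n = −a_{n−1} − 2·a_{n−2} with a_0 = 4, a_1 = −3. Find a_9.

27

With companion matrix B = [[−1, −2], [1, 0]], [a_n, a_{n−1}]ᵀ = B·[a_{n−1}, a_{n−2}]ᵀ, so [a_9, a_8]ᵀ = B⁸·[a_1, a_0]ᵀ.
B⁸ = [[−17, −6], [3, −14]], giving [a_9, a_8]ᵀ = [[27], [−65]].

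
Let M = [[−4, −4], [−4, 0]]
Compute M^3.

[[−192, −128], [−128, −64]]

M^2 = [[32, 16], [16, 16]]
M^3 = [[−192, −128], [−128, −64]]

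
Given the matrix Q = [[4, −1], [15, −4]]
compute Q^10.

[[1, 0], [0, 1]]

Q² = I (check: tr Q = 0 and det Q = −1), so Q^10 = I since 10 is even.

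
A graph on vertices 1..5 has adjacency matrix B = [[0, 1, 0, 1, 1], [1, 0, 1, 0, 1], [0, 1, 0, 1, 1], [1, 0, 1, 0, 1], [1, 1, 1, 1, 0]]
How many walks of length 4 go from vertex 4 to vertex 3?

The number of length-4 walks from vertex 4 to vertex 3 is entry (4,3) of B⁴, where B is the adjacency matrix.
B² = [[3, 1, 3, 1, 2], [1, 3, 1, 3, 2], [3, 1, 3, 1, 2], [1, 3, 1, 3, 2], [2, 2, 2, 2, 4]]
B³ = [[4, 8, 4, 8, 8], [8, 4, 8, 4, 8], [4, 8, 4, 8, 8], [8, 4, 8, 4, 8], [8, 8, 8, 8, 8]]
B⁴ = [[24, 16, 24, 16, 24], [16, 24, 16, 24, 24], [24, 16, 24, 16, 24], [16, 24, 16, 24, 24], [24, 24, 24, 24, 32]]

16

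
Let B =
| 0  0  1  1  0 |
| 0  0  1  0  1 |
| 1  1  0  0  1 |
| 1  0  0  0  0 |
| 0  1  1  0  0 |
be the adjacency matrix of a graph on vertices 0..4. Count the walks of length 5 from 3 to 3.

The number of length-5 walks from vertex 3 to vertex 3 is entry (3,3) of B⁵, where B is the adjacency matrix.
B² = [[2, 1, 0, 0, 1], [1, 2, 1, 0, 1], [0, 1, 3, 1, 1], [0, 0, 1, 1, 0], [1, 1, 1, 0, 2]]
B³ = [[0, 1, 4, 2, 1], [1, 2, 4, 1, 3], [4, 4, 2, 0, 4], [2, 1, 0, 0, 1], [1, 3, 4, 1, 2]]
B⁴ = [[6, 5, 2, 0, 5], [5, 7, 6, 1, 6], [2, 6, 12, 4, 6], [0, 1, 4, 2, 1], [5, 6, 6, 1, 7]]
B⁵ = [[2, 7, 16, 6, 7], [7, 12, 18, 5, 13], [16, 18, 14, 2, 18], [6, 5, 2, 0, 5], [7, 13, 18, 5, 12]]

0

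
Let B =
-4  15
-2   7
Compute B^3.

[[-34, 105], [-14, 43]]

tr B = 3 and det B = 2, so the characteristic polynomial is λ² − (3)λ + (2) with roots 1 and 2.
Eigenvectors give P = [[3, -5], [1, -2]] with P⁻¹ = [[2, -5], [1, -3]], and B = P·diag(1, 2)·P⁻¹.
Then B^3 = P·diag(1, 8)·P⁻¹ = [[3, -40], [1, -16]] · [[2, -5], [1, -3]] = [[-34, 105], [-14, 43]].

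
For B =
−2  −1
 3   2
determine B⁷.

[[−2, −1], [3, 2]]

B² = I (check: tr B = 0 and det B = −1), so B⁷ = B since 7 is odd.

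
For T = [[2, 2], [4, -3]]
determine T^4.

[[152, -58], [-116, 297]]

T^2 = [[12, -2], [-4, 17]]
T^3 = [[16, 30], [60, -59]]
T^4 = [[152, -58], [-116, 297]]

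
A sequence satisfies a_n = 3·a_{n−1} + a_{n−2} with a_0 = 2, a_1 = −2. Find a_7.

−1658

With companion matrix B = [[3, 1], [1, 0]], [a_n, a_{n−1}]ᵀ = B·[a_{n−1}, a_{n−2}]ᵀ, so [a_7, a_6]ᵀ = B^6·[a_1, a_0]ᵀ.
B^6 = [[1189, 360], [360, 109]], giving [a_7, a_6]ᵀ = [[−1658], [−502]].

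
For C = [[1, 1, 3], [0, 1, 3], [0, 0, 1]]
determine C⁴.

C = I + N where N = [[0, 1, 3], [0, 0, 3], [0, 0, 0]] is strictly upper-triangular, so N³ = 0.
(I + N)⁴ = I + 4·N + 6·N² = [[1, 4, 30], [0, 1, 12], [0, 0, 1]].

[[1, 4, 30], [0, 1, 12], [0, 0, 1]]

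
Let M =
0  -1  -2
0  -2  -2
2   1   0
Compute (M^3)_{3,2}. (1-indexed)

2

M^2 = [[-4, 0, 2], [-4, 2, 4], [0, -4, -6]]
M^3 = [[4, 6, 8], [8, 4, 4], [-12, 2, 8]]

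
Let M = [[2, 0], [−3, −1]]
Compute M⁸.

tr M = 1 and det M = −2, so the characteristic polynomial is λ² − (1)λ + (−2) with roots −1 and 2.
Eigenvectors give P = [[0, −1], [1, 1]] with P⁻¹ = [[1, 1], [−1, 0]], and M = P·diag(−1, 2)·P⁻¹.
Then M⁸ = P·diag(1, 256)·P⁻¹ = [[0, −256], [1, 256]] · [[1, 1], [−1, 0]] = [[256, 0], [−255, 1]].

[[256, 0], [−255, 1]]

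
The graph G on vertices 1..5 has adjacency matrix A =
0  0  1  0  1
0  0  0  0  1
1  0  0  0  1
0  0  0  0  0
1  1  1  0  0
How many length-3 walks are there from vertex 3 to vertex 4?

0

The number of length-3 walks from vertex 3 to vertex 4 is entry (3,4) of A³, where A is the adjacency matrix.
A² = [[2, 1, 1, 0, 1], [1, 1, 1, 0, 0], [1, 1, 2, 0, 1], [0, 0, 0, 0, 0], [1, 0, 1, 0, 3]]
A³ = [[2, 1, 3, 0, 4], [1, 0, 1, 0, 3], [3, 1, 2, 0, 4], [0, 0, 0, 0, 0], [4, 3, 4, 0, 2]]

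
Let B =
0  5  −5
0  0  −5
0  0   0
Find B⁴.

[[0, 0, 0], [0, 0, 0], [0, 0, 0]]

B is strictly triangular, hence nilpotent: B³ = 0, so B⁴ = 0.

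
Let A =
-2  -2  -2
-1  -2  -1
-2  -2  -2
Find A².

[[10, 12, 10], [6, 8, 6], [10, 12, 10]]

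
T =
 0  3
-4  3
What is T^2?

[[-12, 9], [-12, -3]]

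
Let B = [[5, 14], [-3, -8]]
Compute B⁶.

[[-377, -882], [189, 442]]

tr B = -3 and det B = 2, so the characteristic polynomial is λ² − (-3)λ + (2) with roots -1 and -2.
Eigenvectors give P = [[7, 2], [-3, -1]] with P⁻¹ = [[1, 2], [-3, -7]], and B = P·diag(-1, -2)·P⁻¹.
Then B⁶ = P·diag(1, 64)·P⁻¹ = [[7, 128], [-3, -64]] · [[1, 2], [-3, -7]] = [[-377, -882], [189, 442]].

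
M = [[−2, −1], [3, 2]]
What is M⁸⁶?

M² = I (check: tr M = 0 and det M = −1), so M⁸⁶ = I since 86 is even.

[[1, 0], [0, 1]]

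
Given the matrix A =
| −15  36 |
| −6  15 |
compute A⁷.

[[−10935, 26244], [−4374, 10935]]

tr A = 0 and det A = −9, so the characteristic polynomial is λ² − (0)λ + (−9) with roots 3 and −3.
Eigenvectors give P = [[2, 3], [1, 1]] with P⁻¹ = [[−1, 3], [1, −2]], and A = P·diag(3, −3)·P⁻¹.
Then A⁷ = P·diag(2187, −2187)·P⁻¹ = [[4374, −6561], [2187, −2187]] · [[−1, 3], [1, −2]] = [[−10935, 26244], [−4374, 10935]].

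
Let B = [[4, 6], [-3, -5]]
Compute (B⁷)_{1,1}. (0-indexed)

tr B = -1 and det B = -2, so the characteristic polynomial is λ² − (-1)λ + (-2) with roots 1 and -2.
Eigenvectors give P = [[-2, -1], [1, 1]] with P⁻¹ = [[-1, -1], [1, 2]], and B = P·diag(1, -2)·P⁻¹.
Then B⁷ = P·diag(1, -128)·P⁻¹ = [[-2, 128], [1, -128]] · [[-1, -1], [1, 2]] = [[130, 258], [-129, -257]].

-257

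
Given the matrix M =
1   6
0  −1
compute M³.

[[1, 6], [0, −1]]

M² = I (check: tr M = 0 and det M = −1), so M³ = M since 3 is odd.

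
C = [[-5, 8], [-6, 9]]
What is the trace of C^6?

730

tr C = 4 and det C = 3, so the characteristic polynomial is λ² − (4)λ + (3) with roots 3 and 1.
Eigenvectors give P = [[1, 4], [1, 3]] with P⁻¹ = [[-3, 4], [1, -1]], and C = P·diag(3, 1)·P⁻¹.
Then C^6 = P·diag(729, 1)·P⁻¹ = [[729, 4], [729, 3]] · [[-3, 4], [1, -1]] = [[-2183, 2912], [-2184, 2913]].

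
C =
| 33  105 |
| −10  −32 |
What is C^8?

tr C = 1 and det C = −6, so the characteristic polynomial is λ² − (1)λ + (−6) with roots 3 and −2.
Eigenvectors give P = [[7, −3], [−2, 1]] with P⁻¹ = [[1, 3], [2, 7]], and C = P·diag(3, −2)·P⁻¹.
Then C^8 = P·diag(6561, 256)·P⁻¹ = [[45927, −768], [−13122, 256]] · [[1, 3], [2, 7]] = [[44391, 132405], [−12610, −37574]].

[[44391, 132405], [−12610, −37574]]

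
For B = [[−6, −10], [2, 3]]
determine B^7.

tr B = −3 and det B = 2, so the characteristic polynomial is λ² − (−3)λ + (2) with roots −1 and −2.
Eigenvectors give P = [[2, −5], [−1, 2]] with P⁻¹ = [[−2, −5], [−1, −2]], and B = P·diag(−1, −2)·P⁻¹.
Then B^7 = P·diag(−1, −128)·P⁻¹ = [[−2, 640], [1, −256]] · [[−2, −5], [−1, −2]] = [[−636, −1270], [254, 507]].

[[−636, −1270], [254, 507]]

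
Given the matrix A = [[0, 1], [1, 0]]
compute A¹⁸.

A² = I (check: tr A = 0 and det A = -1), so A¹⁸ = I since 18 is even.

[[1, 0], [0, 1]]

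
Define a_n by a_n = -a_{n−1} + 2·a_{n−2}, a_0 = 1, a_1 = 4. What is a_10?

-1022

With companion matrix A = [[-1, 2], [1, 0]], [a_n, a_{n−1}]ᵀ = A·[a_{n−1}, a_{n−2}]ᵀ, so [a_10, a_9]ᵀ = A⁹·[a_1, a_0]ᵀ.
A⁹ = [[-341, 342], [171, -170]], giving [a_10, a_9]ᵀ = [[-1022], [514]].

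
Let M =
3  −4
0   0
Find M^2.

[[9, −12], [0, 0]]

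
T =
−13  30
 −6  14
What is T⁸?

[[−1019, 2550], [−510, 1276]]

tr T = 1 and det T = −2, so the characteristic polynomial is λ² − (1)λ + (−2) with roots 2 and −1.
Eigenvectors give P = [[2, 5], [1, 2]] with P⁻¹ = [[−2, 5], [1, −2]], and T = P·diag(2, −1)·P⁻¹.
Then T⁸ = P·diag(256, 1)·P⁻¹ = [[512, 5], [256, 2]] · [[−2, 5], [1, −2]] = [[−1019, 2550], [−510, 1276]].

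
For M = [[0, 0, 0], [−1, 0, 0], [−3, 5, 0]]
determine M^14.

M is strictly triangular, hence nilpotent: M^3 = 0, so M^14 = 0.

[[0, 0, 0], [0, 0, 0], [0, 0, 0]]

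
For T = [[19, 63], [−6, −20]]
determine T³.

tr T = −1 and det T = −2, so the characteristic polynomial is λ² − (−1)λ + (−2) with roots −2 and 1.
Eigenvectors give P = [[−3, −7], [1, 2]] with P⁻¹ = [[2, 7], [−1, −3]], and T = P·diag(−2, 1)·P⁻¹.
Then T³ = P·diag(−8, 1)·P⁻¹ = [[24, −7], [−8, 2]] · [[2, 7], [−1, −3]] = [[55, 189], [−18, −62]].

[[55, 189], [−18, −62]]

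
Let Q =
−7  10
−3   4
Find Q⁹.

tr Q = −3 and det Q = 2, so the characteristic polynomial is λ² − (−3)λ + (2) with roots −2 and −1.
Eigenvectors give P = [[2, −5], [1, −3]] with P⁻¹ = [[3, −5], [1, −2]], and Q = P·diag(−2, −1)·P⁻¹.
Then Q⁹ = P·diag(−512, −1)·P⁻¹ = [[−1024, 5], [−512, 3]] · [[3, −5], [1, −2]] = [[−3067, 5110], [−1533, 2554]].

[[−3067, 5110], [−1533, 2554]]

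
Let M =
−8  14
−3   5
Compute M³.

[[−50, 98], [−21, 41]]

tr M = −3 and det M = 2, so the characteristic polynomial is λ² − (−3)λ + (2) with roots −1 and −2.
Eigenvectors give P = [[2, 7], [1, 3]] with P⁻¹ = [[−3, 7], [1, −2]], and M = P·diag(−1, −2)·P⁻¹.
Then M³ = P·diag(−1, −8)·P⁻¹ = [[−2, −56], [−1, −24]] · [[−3, 7], [1, −2]] = [[−50, 98], [−21, 41]].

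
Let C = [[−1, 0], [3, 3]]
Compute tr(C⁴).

C² = [[1, 0], [6, 9]]
C³ = [[−1, 0], [21, 27]]
C⁴ = [[1, 0], [60, 81]]

82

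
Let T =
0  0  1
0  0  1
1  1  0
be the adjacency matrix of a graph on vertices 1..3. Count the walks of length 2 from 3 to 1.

0

The number of length-2 walks from vertex 3 to vertex 1 is entry (3,1) of T², where T is the adjacency matrix.
T² = [[1, 1, 0], [1, 1, 0], [0, 0, 2]]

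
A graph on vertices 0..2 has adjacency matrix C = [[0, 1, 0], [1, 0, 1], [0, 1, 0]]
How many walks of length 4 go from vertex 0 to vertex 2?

The number of length-4 walks from vertex 0 to vertex 2 is entry (0,2) of C^4, where C is the adjacency matrix.
C^2 = [[1, 0, 1], [0, 2, 0], [1, 0, 1]]
C^3 = [[0, 2, 0], [2, 0, 2], [0, 2, 0]]
C^4 = [[2, 0, 2], [0, 4, 0], [2, 0, 2]]

2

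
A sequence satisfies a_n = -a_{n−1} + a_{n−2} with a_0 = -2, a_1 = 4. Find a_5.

26

With companion matrix Q = [[-1, 1], [1, 0]], [a_n, a_{n−1}]ᵀ = Q·[a_{n−1}, a_{n−2}]ᵀ, so [a_5, a_4]ᵀ = Q⁴·[a_1, a_0]ᵀ.
Q⁴ = [[5, -3], [-3, 2]], giving [a_5, a_4]ᵀ = [[26], [-16]].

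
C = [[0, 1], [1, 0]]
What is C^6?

[[1, 0], [0, 1]]

C² = I (check: tr C = 0 and det C = -1), so C^6 = I since 6 is even.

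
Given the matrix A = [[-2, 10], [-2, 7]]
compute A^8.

[[-24964, 63050], [-12610, 31781]]

tr A = 5 and det A = 6, so the characteristic polynomial is λ² − (5)λ + (6) with roots 2 and 3.
Eigenvectors give P = [[5, 2], [2, 1]] with P⁻¹ = [[1, -2], [-2, 5]], and A = P·diag(2, 3)·P⁻¹.
Then A^8 = P·diag(256, 6561)·P⁻¹ = [[1280, 13122], [512, 6561]] · [[1, -2], [-2, 5]] = [[-24964, 63050], [-12610, 31781]].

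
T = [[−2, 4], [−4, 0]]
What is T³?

[[56, −48], [48, 32]]

T² = [[−12, −8], [8, −16]]
T³ = [[56, −48], [48, 32]]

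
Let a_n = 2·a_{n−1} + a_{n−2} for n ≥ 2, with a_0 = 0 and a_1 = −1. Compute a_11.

With companion matrix T = [[2, 1], [1, 0]], [a_n, a_{n−1}]ᵀ = T·[a_{n−1}, a_{n−2}]ᵀ, so [a_11, a_10]ᵀ = T¹⁰·[a_1, a_0]ᵀ.
T¹⁰ = [[5741, 2378], [2378, 985]], giving [a_11, a_10]ᵀ = [[−5741], [−2378]].

−5741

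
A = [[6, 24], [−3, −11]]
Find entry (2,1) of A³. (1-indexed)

−57

tr A = −5 and det A = 6, so the characteristic polynomial is λ² − (−5)λ + (6) with roots −2 and −3.
Eigenvectors give P = [[3, 8], [−1, −3]] with P⁻¹ = [[3, 8], [−1, −3]], and A = P·diag(−2, −3)·P⁻¹.
Then A³ = P·diag(−8, −27)·P⁻¹ = [[−24, −216], [8, 81]] · [[3, 8], [−1, −3]] = [[144, 456], [−57, −179]].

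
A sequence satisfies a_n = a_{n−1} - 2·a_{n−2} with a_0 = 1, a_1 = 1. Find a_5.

With companion matrix M = [[1, -2], [1, 0]], [a_n, a_{n−1}]ᵀ = M·[a_{n−1}, a_{n−2}]ᵀ, so [a_5, a_4]ᵀ = M⁴·[a_1, a_0]ᵀ.
M⁴ = [[-1, 6], [-3, 2]], giving [a_5, a_4]ᵀ = [[5], [-1]].

5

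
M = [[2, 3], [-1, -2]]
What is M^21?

M² = I (check: tr M = 0 and det M = -1), so M^21 = M since 21 is odd.

[[2, 3], [-1, -2]]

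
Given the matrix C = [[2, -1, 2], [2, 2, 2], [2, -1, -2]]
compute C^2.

[[6, -6, -2], [12, 0, 4], [-2, -2, 6]]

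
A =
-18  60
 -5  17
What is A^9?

tr A = -1 and det A = -6, so the characteristic polynomial is λ² − (-1)λ + (-6) with roots 2 and -3.
Eigenvectors give P = [[-3, -4], [-1, -1]] with P⁻¹ = [[1, -4], [-1, 3]], and A = P·diag(2, -3)·P⁻¹.
Then A^9 = P·diag(512, -19683)·P⁻¹ = [[-1536, 78732], [-512, 19683]] · [[1, -4], [-1, 3]] = [[-80268, 242340], [-20195, 61097]].

[[-80268, 242340], [-20195, 61097]]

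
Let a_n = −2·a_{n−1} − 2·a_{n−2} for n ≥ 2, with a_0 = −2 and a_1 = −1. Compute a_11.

−160

With companion matrix Q = [[−2, −2], [1, 0]], [a_n, a_{n−1}]ᵀ = Q·[a_{n−1}, a_{n−2}]ᵀ, so [a_11, a_10]ᵀ = Q¹⁰·[a_1, a_0]ᵀ.
Q¹⁰ = [[32, 64], [−32, −32]], giving [a_11, a_10]ᵀ = [[−160], [96]].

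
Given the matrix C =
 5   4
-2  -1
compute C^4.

tr C = 4 and det C = 3, so the characteristic polynomial is λ² − (4)λ + (3) with roots 1 and 3.
Eigenvectors give P = [[-1, -2], [1, 1]] with P⁻¹ = [[1, 2], [-1, -1]], and C = P·diag(1, 3)·P⁻¹.
Then C^4 = P·diag(1, 81)·P⁻¹ = [[-1, -162], [1, 81]] · [[1, 2], [-1, -1]] = [[161, 160], [-80, -79]].

[[161, 160], [-80, -79]]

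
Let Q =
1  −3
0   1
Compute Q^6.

Q = I + N where N = [[0, −3], [0, 0]] is strictly upper-triangular, so N^2 = 0.
(I + N)^6 = I + 6·N = [[1, −18], [0, 1]].

[[1, −18], [0, 1]]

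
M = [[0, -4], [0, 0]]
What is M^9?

[[0, 0], [0, 0]]

M is strictly triangular, hence nilpotent: M^2 = 0, so M^9 = 0.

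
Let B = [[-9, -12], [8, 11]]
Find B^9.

[[-39369, -59052], [39368, 59051]]

tr B = 2 and det B = -3, so the characteristic polynomial is λ² − (2)λ + (-3) with roots -1 and 3.
Eigenvectors give P = [[-3, 1], [2, -1]] with P⁻¹ = [[-1, -1], [-2, -3]], and B = P·diag(-1, 3)·P⁻¹.
Then B^9 = P·diag(-1, 19683)·P⁻¹ = [[3, 19683], [-2, -19683]] · [[-1, -1], [-2, -3]] = [[-39369, -59052], [39368, 59051]].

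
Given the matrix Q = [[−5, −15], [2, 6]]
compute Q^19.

[[−5, −15], [2, 6]]

Q² = Q (a projection; rank 1, trace 1), so Q^19 = Q.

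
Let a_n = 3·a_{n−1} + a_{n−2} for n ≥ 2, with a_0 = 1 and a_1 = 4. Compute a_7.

With companion matrix Q = [[3, 1], [1, 0]], [a_n, a_{n−1}]ᵀ = Q·[a_{n−1}, a_{n−2}]ᵀ, so [a_7, a_6]ᵀ = Q⁶·[a_1, a_0]ᵀ.
Q⁶ = [[1189, 360], [360, 109]], giving [a_7, a_6]ᵀ = [[5116], [1549]].

5116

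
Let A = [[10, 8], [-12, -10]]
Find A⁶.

[[64, 0], [0, 64]]

tr A = 0 and det A = -4, so the characteristic polynomial is λ² − (0)λ + (-4) with roots -2 and 2.
Eigenvectors give P = [[-2, -1], [3, 1]] with P⁻¹ = [[1, 1], [-3, -2]], and A = P·diag(-2, 2)·P⁻¹.
Then A⁶ = P·diag(64, 64)·P⁻¹ = [[-128, -64], [192, 64]] · [[1, 1], [-3, -2]] = [[64, 0], [0, 64]].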